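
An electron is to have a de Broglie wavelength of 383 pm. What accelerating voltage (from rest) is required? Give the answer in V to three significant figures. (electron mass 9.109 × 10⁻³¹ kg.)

p = h/λ = 6.626 × 10⁻³⁴ / 3.830 × 10⁻¹⁰ = 1.730 × 10⁻²⁴ kg·m/s.
KE = p²/(2m) = 1.643 × 10⁻¹⁸ J.
V = KE/e = 1.643 × 10⁻¹⁸ / (1.602 × 10⁻¹⁹) = 10.3 V.

V = 10.3 V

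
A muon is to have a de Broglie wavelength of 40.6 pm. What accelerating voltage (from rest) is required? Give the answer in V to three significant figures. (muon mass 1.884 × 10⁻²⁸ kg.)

p = h/λ = 6.626 × 10⁻³⁴ / 4.060 × 10⁻¹¹ = 1.632 × 10⁻²³ kg·m/s.
KE = p²/(2m) = 7.069 × 10⁻¹⁹ J.
V = KE/e = 7.069 × 10⁻¹⁹ / (1.602 × 10⁻¹⁹) = 4.41 V.

V = 4.41 V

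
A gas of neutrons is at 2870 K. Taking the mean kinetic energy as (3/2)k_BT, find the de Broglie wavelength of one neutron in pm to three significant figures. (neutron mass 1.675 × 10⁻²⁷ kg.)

λ = 47.0 pm

KE = (3/2)k_BT = 1.5 × 1.381 × 10⁻²³ × 2870 = 5.945 × 10⁻²⁰ J.
p = √(2mKE) = √(2 × 1.675 × 10⁻²⁷ × 5.945 × 10⁻²⁰) = 1.411 × 10⁻²³ kg·m/s.
λ = h/p = 4.70 × 10⁻¹¹ m = 47.0 pm.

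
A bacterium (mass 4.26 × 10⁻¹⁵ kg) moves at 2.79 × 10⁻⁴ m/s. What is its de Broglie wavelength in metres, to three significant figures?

p = mv = 4.26 × 10⁻¹⁵ × 2.79 × 10⁻⁴ = 1.189 × 10⁻¹⁸ kg·m/s.
λ = h/p = 6.626 × 10⁻³⁴ / 1.189 × 10⁻¹⁸ = 5.57 × 10⁻¹⁶ m.

λ = 5.57 × 10⁻¹⁶ m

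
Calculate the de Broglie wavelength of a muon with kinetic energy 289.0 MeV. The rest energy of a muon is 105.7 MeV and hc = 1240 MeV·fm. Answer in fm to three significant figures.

λ = 3.26 fm

Total energy E = KE + m₀c² = 289.0 + 105.7 = 394.7 MeV.
(pc)² = E² − (m₀c²)² = (394.7)² − (105.7)² = 1.446 × 10⁵ MeV², so pc = 380.3 MeV.
λ = hc/(pc) = 1240 MeV·fm / 380.3 MeV = 3.26 fm.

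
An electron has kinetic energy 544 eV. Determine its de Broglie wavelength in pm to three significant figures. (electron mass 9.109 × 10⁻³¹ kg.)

KE = 544 eV = 8.715 × 10⁻¹⁷ J.
p = √(2mKE) = √(2 × 9.109 × 10⁻³¹ × 8.715 × 10⁻¹⁷) = 1.260 × 10⁻²³ kg·m/s.
λ = h/p = 6.626 × 10⁻³⁴ / 1.260 × 10⁻²³ = 5.26 × 10⁻¹¹ m = 52.6 pm.

λ = 52.6 pm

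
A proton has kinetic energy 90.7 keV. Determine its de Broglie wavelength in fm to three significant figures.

KE = 90.7 keV = 1.453 × 10⁻¹⁴ J.
p = √(2mKE) = √(2 × 1.673 × 10⁻²⁷ × 1.453 × 10⁻¹⁴) = 6.973 × 10⁻²¹ kg·m/s.
λ = h/p = 6.626 × 10⁻³⁴ / 6.973 × 10⁻²¹ = 9.50 × 10⁻¹⁴ m = 95.0 fm.

λ = 95.0 fm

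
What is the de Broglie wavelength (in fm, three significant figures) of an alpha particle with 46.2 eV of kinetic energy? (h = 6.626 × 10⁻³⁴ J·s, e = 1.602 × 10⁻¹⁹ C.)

KE = 46.2 eV = 7.401 × 10⁻¹⁸ J.
p = √(2mKE) = √(2 × 6.645 × 10⁻²⁷ × 7.401 × 10⁻¹⁸) = 3.136 × 10⁻²² kg·m/s.
λ = h/p = 6.626 × 10⁻³⁴ / 3.136 × 10⁻²² = 2.11 × 10⁻¹² m = 2110 fm.

λ = 2110 fm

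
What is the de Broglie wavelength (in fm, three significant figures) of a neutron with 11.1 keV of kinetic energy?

λ = 271 fm

KE = 11.1 keV = 1.778 × 10⁻¹⁵ J.
p = √(2mKE) = √(2 × 1.675 × 10⁻²⁷ × 1.778 × 10⁻¹⁵) = 2.441 × 10⁻²¹ kg·m/s.
λ = h/p = 6.626 × 10⁻³⁴ / 2.441 × 10⁻²¹ = 2.71 × 10⁻¹³ m = 271 fm.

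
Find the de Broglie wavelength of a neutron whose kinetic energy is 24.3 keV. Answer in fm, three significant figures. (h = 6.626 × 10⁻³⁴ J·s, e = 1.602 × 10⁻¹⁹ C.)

λ = 183 fm

KE = 24.3 keV = 3.893 × 10⁻¹⁵ J.
p = √(2mKE) = √(2 × 1.675 × 10⁻²⁷ × 3.893 × 10⁻¹⁵) = 3.611 × 10⁻²¹ kg·m/s.
λ = h/p = 6.626 × 10⁻³⁴ / 3.611 × 10⁻²¹ = 1.83 × 10⁻¹³ m = 183 fm.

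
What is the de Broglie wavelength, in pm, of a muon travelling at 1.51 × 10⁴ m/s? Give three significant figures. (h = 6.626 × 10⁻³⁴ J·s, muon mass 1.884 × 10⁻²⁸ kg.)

λ = 233 pm

p = mv = 1.884 × 10⁻²⁸ × 1.51 × 10⁴ = 2.845 × 10⁻²⁴ kg·m/s.
λ = h/p = 6.626 × 10⁻³⁴ / 2.845 × 10⁻²⁴ = 2.33 × 10⁻¹⁰ m = 233 pm.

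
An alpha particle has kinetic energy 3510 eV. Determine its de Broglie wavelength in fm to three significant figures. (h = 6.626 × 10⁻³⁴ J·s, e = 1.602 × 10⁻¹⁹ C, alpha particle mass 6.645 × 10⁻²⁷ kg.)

KE = 3510 eV = 5.623 × 10⁻¹⁶ J.
p = √(2mKE) = √(2 × 6.645 × 10⁻²⁷ × 5.623 × 10⁻¹⁶) = 2.734 × 10⁻²¹ kg·m/s.
λ = h/p = 6.626 × 10⁻³⁴ / 2.734 × 10⁻²¹ = 2.42 × 10⁻¹³ m = 242 fm.

λ = 242 fm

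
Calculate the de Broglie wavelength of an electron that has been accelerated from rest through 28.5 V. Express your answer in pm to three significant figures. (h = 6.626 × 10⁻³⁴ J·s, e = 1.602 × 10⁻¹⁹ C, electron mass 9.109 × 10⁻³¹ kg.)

λ = 230 pm

KE = eV = 1.602 × 10⁻¹⁹ × 28.50 = 4.566 × 10⁻¹⁸ J.
p = √(2mKE) = √(2 × 9.109 × 10⁻³¹ × 4.566 × 10⁻¹⁸) = 2.884 × 10⁻²⁴ kg·m/s.
λ = h/p = 6.626 × 10⁻³⁴ / 2.884 × 10⁻²⁴ = 2.30 × 10⁻¹⁰ m = 230 pm.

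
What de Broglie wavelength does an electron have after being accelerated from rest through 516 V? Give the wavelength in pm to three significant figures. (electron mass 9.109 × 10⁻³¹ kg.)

λ = 54.0 pm

KE = eV = 1.602 × 10⁻¹⁹ × 516.0 = 8.266 × 10⁻¹⁷ J.
p = √(2mKE) = √(2 × 9.109 × 10⁻³¹ × 8.266 × 10⁻¹⁷) = 1.227 × 10⁻²³ kg·m/s.
λ = h/p = 6.626 × 10⁻³⁴ / 1.227 × 10⁻²³ = 5.40 × 10⁻¹¹ m = 54.0 pm.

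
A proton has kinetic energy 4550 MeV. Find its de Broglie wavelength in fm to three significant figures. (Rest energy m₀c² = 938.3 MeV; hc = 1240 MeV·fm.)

Total energy E = KE + m₀c² = 4550 + 938.3 = 5488.3 MeV.
(pc)² = E² − (m₀c²)² = (5488.3)² − (938.3)² = 2.924 × 10⁷ MeV², so pc = 5407 MeV.
λ = hc/(pc) = 1240 MeV·fm / 5407 MeV = 0.229 fm.

λ = 0.229 fm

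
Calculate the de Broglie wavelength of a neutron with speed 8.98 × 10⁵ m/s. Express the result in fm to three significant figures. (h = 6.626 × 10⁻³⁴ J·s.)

λ = 441 fm

p = mv = 1.675 × 10⁻²⁷ × 8.98 × 10⁵ = 1.504 × 10⁻²¹ kg·m/s.
λ = h/p = 6.626 × 10⁻³⁴ / 1.504 × 10⁻²¹ = 4.41 × 10⁻¹³ m = 441 fm.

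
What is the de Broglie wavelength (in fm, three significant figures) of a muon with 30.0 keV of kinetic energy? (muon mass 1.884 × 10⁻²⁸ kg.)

λ = 492 fm

KE = 30.0 keV = 4.806 × 10⁻¹⁵ J.
p = √(2mKE) = √(2 × 1.884 × 10⁻²⁸ × 4.806 × 10⁻¹⁵) = 1.346 × 10⁻²¹ kg·m/s.
λ = h/p = 6.626 × 10⁻³⁴ / 1.346 × 10⁻²¹ = 4.92 × 10⁻¹³ m = 492 fm.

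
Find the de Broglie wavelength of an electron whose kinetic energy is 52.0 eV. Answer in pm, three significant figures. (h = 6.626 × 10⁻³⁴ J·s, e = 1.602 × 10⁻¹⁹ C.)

KE = 52.0 eV = 8.330 × 10⁻¹⁸ J.
p = √(2mKE) = √(2 × 9.109 × 10⁻³¹ × 8.330 × 10⁻¹⁸) = 3.896 × 10⁻²⁴ kg·m/s.
λ = h/p = 6.626 × 10⁻³⁴ / 3.896 × 10⁻²⁴ = 1.70 × 10⁻¹⁰ m = 170 pm.

λ = 170 pm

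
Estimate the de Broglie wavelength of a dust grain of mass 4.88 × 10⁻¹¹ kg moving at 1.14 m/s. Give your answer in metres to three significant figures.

λ = 1.19 × 10⁻²³ m

p = mv = 4.88 × 10⁻¹¹ × 1.14 = 5.563 × 10⁻¹¹ kg·m/s.
λ = h/p = 6.626 × 10⁻³⁴ / 5.563 × 10⁻¹¹ = 1.19 × 10⁻²³ m.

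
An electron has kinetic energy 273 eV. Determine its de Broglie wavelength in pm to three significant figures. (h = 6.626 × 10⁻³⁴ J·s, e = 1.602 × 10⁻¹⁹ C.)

λ = 74.2 pm

KE = 273 eV = 4.373 × 10⁻¹⁷ J.
p = √(2mKE) = √(2 × 9.109 × 10⁻³¹ × 4.373 × 10⁻¹⁷) = 8.926 × 10⁻²⁴ kg·m/s.
λ = h/p = 6.626 × 10⁻³⁴ / 8.926 × 10⁻²⁴ = 7.42 × 10⁻¹¹ m = 74.2 pm.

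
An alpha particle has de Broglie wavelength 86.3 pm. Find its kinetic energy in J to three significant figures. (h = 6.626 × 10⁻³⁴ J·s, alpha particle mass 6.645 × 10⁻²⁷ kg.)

p = h/λ = 6.626 × 10⁻³⁴ / 8.630 × 10⁻¹¹ = 7.678 × 10⁻²⁴ kg·m/s.
KE = p²/(2m) = (7.678 × 10⁻²⁴)² / (2 × 6.645 × 10⁻²⁷) = 4.436 × 10⁻²¹ J = 4.44 × 10⁻²¹ J.

KE = 4.44 × 10⁻²¹ J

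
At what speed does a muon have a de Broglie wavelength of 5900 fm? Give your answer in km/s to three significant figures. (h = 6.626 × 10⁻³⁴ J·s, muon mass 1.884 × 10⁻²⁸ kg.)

v = 596 km/s

p = h/λ = 6.626 × 10⁻³⁴ / 5.900 × 10⁻¹² = 1.123 × 10⁻²² kg·m/s.
v = p/m = 1.123 × 10⁻²² / 1.884 × 10⁻²⁸ = 5.96 × 10⁵ m/s = 596 km/s.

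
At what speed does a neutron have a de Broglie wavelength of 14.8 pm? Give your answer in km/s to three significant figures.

v = 26.7 km/s

p = h/λ = 6.626 × 10⁻³⁴ / 1.480 × 10⁻¹¹ = 4.477 × 10⁻²³ kg·m/s.
v = p/m = 4.477 × 10⁻²³ / 1.675 × 10⁻²⁷ = 2.67 × 10⁴ m/s = 26.7 km/s.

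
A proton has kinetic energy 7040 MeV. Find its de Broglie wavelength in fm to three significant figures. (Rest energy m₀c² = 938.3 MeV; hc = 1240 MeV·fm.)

Total energy E = KE + m₀c² = 7040 + 938.3 = 7978.3 MeV.
(pc)² = E² − (m₀c²)² = (7978.3)² − (938.3)² = 6.277 × 10⁷ MeV², so pc = 7923 MeV.
λ = hc/(pc) = 1240 MeV·fm / 7923 MeV = 0.157 fm.

λ = 0.157 fm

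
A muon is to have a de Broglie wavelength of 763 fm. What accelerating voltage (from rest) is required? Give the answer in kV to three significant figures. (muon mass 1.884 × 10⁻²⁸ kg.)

V = 12.5 kV

p = h/λ = 6.626 × 10⁻³⁴ / 7.630 × 10⁻¹³ = 8.684 × 10⁻²² kg·m/s.
KE = p²/(2m) = 2.001 × 10⁻¹⁵ J.
V = KE/e = 2.001 × 10⁻¹⁵ / (1.602 × 10⁻¹⁹) = 12.5 kV.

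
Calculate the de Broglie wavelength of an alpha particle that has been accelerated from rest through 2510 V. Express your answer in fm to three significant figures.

KE = 2eV = 2 × 1.602 × 10⁻¹⁹ × 2510 = 8.042 × 10⁻¹⁶ J.
p = √(2mKE) = √(2 × 6.645 × 10⁻²⁷ × 8.042 × 10⁻¹⁶) = 3.269 × 10⁻²¹ kg·m/s.
λ = h/p = 6.626 × 10⁻³⁴ / 3.269 × 10⁻²¹ = 2.03 × 10⁻¹³ m = 203 fm.

λ = 203 fm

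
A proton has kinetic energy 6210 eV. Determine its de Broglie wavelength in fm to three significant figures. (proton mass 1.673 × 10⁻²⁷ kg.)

KE = 6210 eV = 9.948 × 10⁻¹⁶ J.
p = √(2mKE) = √(2 × 1.673 × 10⁻²⁷ × 9.948 × 10⁻¹⁶) = 1.824 × 10⁻²¹ kg·m/s.
λ = h/p = 6.626 × 10⁻³⁴ / 1.824 × 10⁻²¹ = 3.63 × 10⁻¹³ m = 363 fm.

λ = 363 fm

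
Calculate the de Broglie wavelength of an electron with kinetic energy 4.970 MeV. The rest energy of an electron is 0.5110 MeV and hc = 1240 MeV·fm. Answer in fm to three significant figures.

Total energy E = KE + m₀c² = 4.970 + 0.5110 = 5.4810 MeV.
(pc)² = E² − (m₀c²)² = (5.4810)² − (0.5110)² = 29.78 MeV², so pc = 5.457 MeV.
λ = hc/(pc) = 1240 MeV·fm / 5.457 MeV = 227 fm.

λ = 227 fm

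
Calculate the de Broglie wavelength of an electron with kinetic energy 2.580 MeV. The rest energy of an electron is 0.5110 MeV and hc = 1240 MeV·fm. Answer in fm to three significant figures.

λ = 407 fm

Total energy E = KE + m₀c² = 2.580 + 0.5110 = 3.0910 MeV.
(pc)² = E² − (m₀c²)² = (3.0910)² − (0.5110)² = 9.293 MeV², so pc = 3.048 MeV.
λ = hc/(pc) = 1240 MeV·fm / 3.048 MeV = 407 fm.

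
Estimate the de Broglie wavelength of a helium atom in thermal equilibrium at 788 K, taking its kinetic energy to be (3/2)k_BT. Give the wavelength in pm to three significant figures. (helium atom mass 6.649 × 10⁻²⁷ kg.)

KE = (3/2)k_BT = 1.5 × 1.381 × 10⁻²³ × 788 = 1.632 × 10⁻²⁰ J.
p = √(2mKE) = √(2 × 6.649 × 10⁻²⁷ × 1.632 × 10⁻²⁰) = 1.473 × 10⁻²³ kg·m/s.
λ = h/p = 4.50 × 10⁻¹¹ m = 45.0 pm.

λ = 45.0 pm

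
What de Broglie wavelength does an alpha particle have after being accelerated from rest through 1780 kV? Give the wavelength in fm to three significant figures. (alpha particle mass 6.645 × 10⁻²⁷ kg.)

KE = 2eV = 2 × 1.602 × 10⁻¹⁹ × 1.780 × 10⁶ = 5.703 × 10⁻¹³ J.
p = √(2mKE) = √(2 × 6.645 × 10⁻²⁷ × 5.703 × 10⁻¹³) = 8.706 × 10⁻²⁰ kg·m/s.
λ = h/p = 6.626 × 10⁻³⁴ / 8.706 × 10⁻²⁰ = 7.61 × 10⁻¹⁵ m = 7.61 fm.

λ = 7.61 fm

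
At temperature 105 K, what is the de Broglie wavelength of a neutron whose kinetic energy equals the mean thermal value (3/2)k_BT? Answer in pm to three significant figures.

KE = (3/2)k_BT = 1.5 × 1.381 × 10⁻²³ × 105 = 2.175 × 10⁻²¹ J.
p = √(2mKE) = √(2 × 1.675 × 10⁻²⁷ × 2.175 × 10⁻²¹) = 2.699 × 10⁻²⁴ kg·m/s.
λ = h/p = 2.45 × 10⁻¹⁰ m = 245 pm.

λ = 245 pm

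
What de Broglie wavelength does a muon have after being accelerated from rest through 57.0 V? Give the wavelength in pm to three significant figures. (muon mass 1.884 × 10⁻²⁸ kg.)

KE = eV = 1.602 × 10⁻¹⁹ × 57.00 = 9.131 × 10⁻¹⁸ J.
p = √(2mKE) = √(2 × 1.884 × 10⁻²⁸ × 9.131 × 10⁻¹⁸) = 5.866 × 10⁻²³ kg·m/s.
λ = h/p = 6.626 × 10⁻³⁴ / 5.866 × 10⁻²³ = 1.13 × 10⁻¹¹ m = 11.3 pm.

λ = 11.3 pm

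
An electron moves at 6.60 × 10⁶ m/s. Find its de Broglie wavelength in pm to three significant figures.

λ = 110 pm

p = mv = 9.109 × 10⁻³¹ × 6.60 × 10⁶ = 6.012 × 10⁻²⁴ kg·m/s.
λ = h/p = 6.626 × 10⁻³⁴ / 6.012 × 10⁻²⁴ = 1.10 × 10⁻¹⁰ m = 110 pm.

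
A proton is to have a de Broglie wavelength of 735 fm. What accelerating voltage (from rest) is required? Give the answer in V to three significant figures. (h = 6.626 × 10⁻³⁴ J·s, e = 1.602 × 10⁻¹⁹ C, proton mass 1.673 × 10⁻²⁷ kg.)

V = 1520 V

p = h/λ = 6.626 × 10⁻³⁴ / 7.350 × 10⁻¹³ = 9.015 × 10⁻²² kg·m/s.
KE = p²/(2m) = 2.429 × 10⁻¹⁶ J.
V = KE/e = 2.429 × 10⁻¹⁶ / (1.602 × 10⁻¹⁹) = 1520 V.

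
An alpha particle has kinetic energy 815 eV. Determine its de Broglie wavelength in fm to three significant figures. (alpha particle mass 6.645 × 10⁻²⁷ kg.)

KE = 815 eV = 1.306 × 10⁻¹⁶ J.
p = √(2mKE) = √(2 × 6.645 × 10⁻²⁷ × 1.306 × 10⁻¹⁶) = 1.317 × 10⁻²¹ kg·m/s.
λ = h/p = 6.626 × 10⁻³⁴ / 1.317 × 10⁻²¹ = 5.03 × 10⁻¹³ m = 503 fm.

λ = 503 fm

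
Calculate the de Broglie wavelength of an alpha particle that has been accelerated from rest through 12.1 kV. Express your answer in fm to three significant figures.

λ = 92.3 fm

KE = 2eV = 2 × 1.602 × 10⁻¹⁹ × 1.210 × 10⁴ = 3.877 × 10⁻¹⁵ J.
p = √(2mKE) = √(2 × 6.645 × 10⁻²⁷ × 3.877 × 10⁻¹⁵) = 7.178 × 10⁻²¹ kg·m/s.
λ = h/p = 6.626 × 10⁻³⁴ / 7.178 × 10⁻²¹ = 9.23 × 10⁻¹⁴ m = 92.3 fm.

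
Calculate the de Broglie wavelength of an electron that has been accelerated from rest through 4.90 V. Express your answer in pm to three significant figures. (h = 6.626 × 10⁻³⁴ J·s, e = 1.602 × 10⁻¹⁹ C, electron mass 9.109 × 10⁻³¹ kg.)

λ = 554 pm

KE = eV = 1.602 × 10⁻¹⁹ × 4.900 = 7.850 × 10⁻¹⁹ J.
p = √(2mKE) = √(2 × 9.109 × 10⁻³¹ × 7.850 × 10⁻¹⁹) = 1.196 × 10⁻²⁴ kg·m/s.
λ = h/p = 6.626 × 10⁻³⁴ / 1.196 × 10⁻²⁴ = 5.54 × 10⁻¹⁰ m = 554 pm.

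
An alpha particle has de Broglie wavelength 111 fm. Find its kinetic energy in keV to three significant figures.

KE = 16.7 keV

p = h/λ = 6.626 × 10⁻³⁴ / 1.110 × 10⁻¹³ = 5.969 × 10⁻²¹ kg·m/s.
KE = p²/(2m) = (5.969 × 10⁻²¹)² / (2 × 6.645 × 10⁻²⁷) = 2.681 × 10⁻¹⁵ J = 16.7 keV.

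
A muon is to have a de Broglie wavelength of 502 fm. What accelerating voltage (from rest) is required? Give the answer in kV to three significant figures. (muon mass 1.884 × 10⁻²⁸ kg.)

V = 28.9 kV

p = h/λ = 6.626 × 10⁻³⁴ / 5.020 × 10⁻¹³ = 1.320 × 10⁻²¹ kg·m/s.
KE = p²/(2m) = 4.624 × 10⁻¹⁵ J.
V = KE/e = 4.624 × 10⁻¹⁵ / (1.602 × 10⁻¹⁹) = 28.9 kV.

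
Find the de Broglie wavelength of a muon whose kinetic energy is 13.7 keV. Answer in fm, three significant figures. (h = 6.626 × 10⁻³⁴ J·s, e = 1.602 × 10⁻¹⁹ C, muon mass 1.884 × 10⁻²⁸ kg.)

KE = 13.7 keV = 2.195 × 10⁻¹⁵ J.
p = √(2mKE) = √(2 × 1.884 × 10⁻²⁸ × 2.195 × 10⁻¹⁵) = 9.094 × 10⁻²² kg·m/s.
λ = h/p = 6.626 × 10⁻³⁴ / 9.094 × 10⁻²² = 7.29 × 10⁻¹³ m = 729 fm.

λ = 729 fm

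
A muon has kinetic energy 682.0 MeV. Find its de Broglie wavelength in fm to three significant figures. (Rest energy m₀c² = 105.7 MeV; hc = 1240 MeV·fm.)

Total energy E = KE + m₀c² = 682.0 + 105.7 = 787.7 MeV.
(pc)² = E² − (m₀c²)² = (787.7)² − (105.7)² = 6.093 × 10⁵ MeV², so pc = 780.6 MeV.
λ = hc/(pc) = 1240 MeV·fm / 780.6 MeV = 1.59 fm.

λ = 1.59 fm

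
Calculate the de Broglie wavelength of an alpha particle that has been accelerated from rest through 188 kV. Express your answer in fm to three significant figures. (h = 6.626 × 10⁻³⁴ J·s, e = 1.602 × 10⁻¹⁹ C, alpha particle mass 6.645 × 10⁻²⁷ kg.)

KE = 2eV = 2 × 1.602 × 10⁻¹⁹ × 1.880 × 10⁵ = 6.024 × 10⁻¹⁴ J.
p = √(2mKE) = √(2 × 6.645 × 10⁻²⁷ × 6.024 × 10⁻¹⁴) = 2.829 × 10⁻²⁰ kg·m/s.
λ = h/p = 6.626 × 10⁻³⁴ / 2.829 × 10⁻²⁰ = 2.34 × 10⁻¹⁴ m = 23.4 fm.

λ = 23.4 fm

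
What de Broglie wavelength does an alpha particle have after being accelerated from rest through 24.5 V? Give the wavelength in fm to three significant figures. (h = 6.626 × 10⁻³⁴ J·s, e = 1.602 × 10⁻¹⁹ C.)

λ = 2050 fm

KE = 2eV = 2 × 1.602 × 10⁻¹⁹ × 24.50 = 7.850 × 10⁻¹⁸ J.
p = √(2mKE) = √(2 × 6.645 × 10⁻²⁷ × 7.850 × 10⁻¹⁸) = 3.230 × 10⁻²² kg·m/s.
λ = h/p = 6.626 × 10⁻³⁴ / 3.230 × 10⁻²² = 2.05 × 10⁻¹² m = 2050 fm.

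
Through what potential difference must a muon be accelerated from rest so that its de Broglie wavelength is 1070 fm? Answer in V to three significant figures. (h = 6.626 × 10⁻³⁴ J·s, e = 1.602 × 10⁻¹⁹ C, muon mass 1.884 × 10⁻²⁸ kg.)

V = 6350 V

p = h/λ = 6.626 × 10⁻³⁴ / 1.070 × 10⁻¹² = 6.193 × 10⁻²² kg·m/s.
KE = p²/(2m) = 1.018 × 10⁻¹⁵ J.
V = KE/e = 1.018 × 10⁻¹⁵ / (1.602 × 10⁻¹⁹) = 6350 V.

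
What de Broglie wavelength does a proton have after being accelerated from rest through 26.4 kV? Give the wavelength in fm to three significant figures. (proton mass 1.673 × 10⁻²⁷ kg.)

λ = 176 fm

KE = eV = 1.602 × 10⁻¹⁹ × 2.640 × 10⁴ = 4.229 × 10⁻¹⁵ J.
p = √(2mKE) = √(2 × 1.673 × 10⁻²⁷ × 4.229 × 10⁻¹⁵) = 3.762 × 10⁻²¹ kg·m/s.
λ = h/p = 6.626 × 10⁻³⁴ / 3.762 × 10⁻²¹ = 1.76 × 10⁻¹³ m = 176 fm.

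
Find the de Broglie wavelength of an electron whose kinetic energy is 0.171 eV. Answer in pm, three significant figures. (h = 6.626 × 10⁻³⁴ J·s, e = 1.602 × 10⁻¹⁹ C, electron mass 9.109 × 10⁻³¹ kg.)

λ = 2970 pm

KE = 0.171 eV = 2.739 × 10⁻²⁰ J.
p = √(2mKE) = √(2 × 9.109 × 10⁻³¹ × 2.739 × 10⁻²⁰) = 2.234 × 10⁻²⁵ kg·m/s.
λ = h/p = 6.626 × 10⁻³⁴ / 2.234 × 10⁻²⁵ = 2.97 × 10⁻⁹ m = 2970 pm.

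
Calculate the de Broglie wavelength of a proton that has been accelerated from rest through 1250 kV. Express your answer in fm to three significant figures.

KE = eV = 1.602 × 10⁻¹⁹ × 1.250 × 10⁶ = 2.003 × 10⁻¹³ J.
p = √(2mKE) = √(2 × 1.673 × 10⁻²⁷ × 2.003 × 10⁻¹³) = 2.589 × 10⁻²⁰ kg·m/s.
λ = h/p = 6.626 × 10⁻³⁴ / 2.589 × 10⁻²⁰ = 2.56 × 10⁻¹⁴ m = 25.6 fm.

λ = 25.6 fm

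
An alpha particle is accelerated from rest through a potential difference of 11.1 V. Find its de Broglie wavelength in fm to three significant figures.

KE = 2eV = 2 × 1.602 × 10⁻¹⁹ × 11.10 = 3.556 × 10⁻¹⁸ J.
p = √(2mKE) = √(2 × 6.645 × 10⁻²⁷ × 3.556 × 10⁻¹⁸) = 2.174 × 10⁻²² kg·m/s.
λ = h/p = 6.626 × 10⁻³⁴ / 2.174 × 10⁻²² = 3.05 × 10⁻¹² m = 3050 fm.

λ = 3050 fm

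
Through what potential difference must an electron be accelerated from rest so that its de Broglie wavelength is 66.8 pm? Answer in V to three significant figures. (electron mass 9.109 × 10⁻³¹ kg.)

p = h/λ = 6.626 × 10⁻³⁴ / 6.680 × 10⁻¹¹ = 9.919 × 10⁻²⁴ kg·m/s.
KE = p²/(2m) = 5.401 × 10⁻¹⁷ J.
V = KE/e = 5.401 × 10⁻¹⁷ / (1.602 × 10⁻¹⁹) = 337 V.

V = 337 V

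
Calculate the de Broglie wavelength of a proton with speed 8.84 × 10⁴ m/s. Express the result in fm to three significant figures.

p = mv = 1.673 × 10⁻²⁷ × 8.84 × 10⁴ = 1.479 × 10⁻²² kg·m/s.
λ = h/p = 6.626 × 10⁻³⁴ / 1.479 × 10⁻²² = 4.48 × 10⁻¹² m = 4480 fm.

λ = 4480 fm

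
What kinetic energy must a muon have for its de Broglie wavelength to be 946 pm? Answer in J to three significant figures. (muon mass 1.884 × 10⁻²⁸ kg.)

p = h/λ = 6.626 × 10⁻³⁴ / 9.460 × 10⁻¹⁰ = 7.004 × 10⁻²⁵ kg·m/s.
KE = p²/(2m) = (7.004 × 10⁻²⁵)² / (2 × 1.884 × 10⁻²⁸) = 1.302 × 10⁻²¹ J = 1.30 × 10⁻²¹ J.

KE = 1.30 × 10⁻²¹ J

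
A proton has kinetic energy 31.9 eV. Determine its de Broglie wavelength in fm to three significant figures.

KE = 31.9 eV = 5.110 × 10⁻¹⁸ J.
p = √(2mKE) = √(2 × 1.673 × 10⁻²⁷ × 5.110 × 10⁻¹⁸) = 1.308 × 10⁻²² kg·m/s.
λ = h/p = 6.626 × 10⁻³⁴ / 1.308 × 10⁻²² = 5.07 × 10⁻¹² m = 5070 fm.

λ = 5070 fm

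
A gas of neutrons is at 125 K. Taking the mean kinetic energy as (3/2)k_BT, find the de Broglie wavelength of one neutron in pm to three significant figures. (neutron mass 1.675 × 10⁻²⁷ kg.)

λ = 225 pm

KE = (3/2)k_BT = 1.5 × 1.381 × 10⁻²³ × 125 = 2.589 × 10⁻²¹ J.
p = √(2mKE) = √(2 × 1.675 × 10⁻²⁷ × 2.589 × 10⁻²¹) = 2.945 × 10⁻²⁴ kg·m/s.
λ = h/p = 2.25 × 10⁻¹⁰ m = 225 pm.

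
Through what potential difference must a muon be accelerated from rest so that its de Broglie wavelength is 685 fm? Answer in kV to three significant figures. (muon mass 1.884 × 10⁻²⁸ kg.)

p = h/λ = 6.626 × 10⁻³⁴ / 6.850 × 10⁻¹³ = 9.673 × 10⁻²² kg·m/s.
KE = p²/(2m) = 2.483 × 10⁻¹⁵ J.
V = KE/e = 2.483 × 10⁻¹⁵ / (1.602 × 10⁻¹⁹) = 15.5 kV.

V = 15.5 kV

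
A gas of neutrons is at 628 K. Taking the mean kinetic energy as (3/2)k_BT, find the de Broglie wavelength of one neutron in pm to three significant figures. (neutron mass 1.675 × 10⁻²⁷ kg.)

KE = (3/2)k_BT = 1.5 × 1.381 × 10⁻²³ × 628 = 1.301 × 10⁻²⁰ J.
p = √(2mKE) = √(2 × 1.675 × 10⁻²⁷ × 1.301 × 10⁻²⁰) = 6.602 × 10⁻²⁴ kg·m/s.
λ = h/p = 1.00 × 10⁻¹⁰ m = 100 pm.

λ = 100 pm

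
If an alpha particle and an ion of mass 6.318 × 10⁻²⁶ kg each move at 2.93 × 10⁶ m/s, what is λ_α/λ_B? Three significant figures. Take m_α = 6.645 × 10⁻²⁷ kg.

At fixed v, p = mv so λ = h/(mv) ∝ 1/m.
λ_α/λ_B = m_B/m_α = 6.318 × 10⁻²⁶/6.645 × 10⁻²⁷ = 9.51.

λ_α/λ_B = 9.51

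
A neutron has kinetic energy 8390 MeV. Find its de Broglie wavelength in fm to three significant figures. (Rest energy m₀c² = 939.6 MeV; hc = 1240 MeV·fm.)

Total energy E = KE + m₀c² = 8390 + 939.6 = 9329.6 MeV.
(pc)² = E² − (m₀c²)² = (9329.6)² − (939.6)² = 8.616 × 10⁷ MeV², so pc = 9282 MeV.
λ = hc/(pc) = 1240 MeV·fm / 9282 MeV = 0.134 fm.

λ = 0.134 fm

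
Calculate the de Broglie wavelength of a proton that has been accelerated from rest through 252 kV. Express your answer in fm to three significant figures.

KE = eV = 1.602 × 10⁻¹⁹ × 2.520 × 10⁵ = 4.037 × 10⁻¹⁴ J.
p = √(2mKE) = √(2 × 1.673 × 10⁻²⁷ × 4.037 × 10⁻¹⁴) = 1.162 × 10⁻²⁰ kg·m/s.
λ = h/p = 6.626 × 10⁻³⁴ / 1.162 × 10⁻²⁰ = 5.70 × 10⁻¹⁴ m = 57.0 fm.

λ = 57.0 fm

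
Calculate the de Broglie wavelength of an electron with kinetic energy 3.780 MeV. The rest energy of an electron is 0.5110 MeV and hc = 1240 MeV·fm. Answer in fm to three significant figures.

Total energy E = KE + m₀c² = 3.780 + 0.5110 = 4.2910 MeV.
(pc)² = E² − (m₀c²)² = (4.2910)² − (0.5110)² = 18.15 MeV², so pc = 4.260 MeV.
λ = hc/(pc) = 1240 MeV·fm / 4.260 MeV = 291 fm.

λ = 291 fm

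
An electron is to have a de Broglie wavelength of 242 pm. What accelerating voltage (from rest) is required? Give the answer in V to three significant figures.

p = h/λ = 6.626 × 10⁻³⁴ / 2.420 × 10⁻¹⁰ = 2.738 × 10⁻²⁴ kg·m/s.
KE = p²/(2m) = 4.115 × 10⁻¹⁸ J.
V = KE/e = 4.115 × 10⁻¹⁸ / (1.602 × 10⁻¹⁹) = 25.7 V.

V = 25.7 V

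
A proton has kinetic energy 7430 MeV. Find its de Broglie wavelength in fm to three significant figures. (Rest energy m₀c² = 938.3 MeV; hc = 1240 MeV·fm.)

λ = 0.149 fm

Total energy E = KE + m₀c² = 7430 + 938.3 = 8368.3 MeV.
(pc)² = E² − (m₀c²)² = (8368.3)² − (938.3)² = 6.915 × 10⁷ MeV², so pc = 8316 MeV.
λ = hc/(pc) = 1240 MeV·fm / 8316 MeV = 0.149 fm.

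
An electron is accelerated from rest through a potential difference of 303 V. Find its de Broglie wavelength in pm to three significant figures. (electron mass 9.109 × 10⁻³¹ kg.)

λ = 70.5 pm

KE = eV = 1.602 × 10⁻¹⁹ × 303.0 = 4.854 × 10⁻¹⁷ J.
p = √(2mKE) = √(2 × 9.109 × 10⁻³¹ × 4.854 × 10⁻¹⁷) = 9.404 × 10⁻²⁴ kg·m/s.
λ = h/p = 6.626 × 10⁻³⁴ / 9.404 × 10⁻²⁴ = 7.05 × 10⁻¹¹ m = 70.5 pm.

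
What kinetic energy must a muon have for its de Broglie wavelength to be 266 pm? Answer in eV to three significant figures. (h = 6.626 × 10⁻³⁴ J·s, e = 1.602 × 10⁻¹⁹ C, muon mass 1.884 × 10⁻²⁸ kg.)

KE = 0.103 eV

p = h/λ = 6.626 × 10⁻³⁴ / 2.660 × 10⁻¹⁰ = 2.491 × 10⁻²⁴ kg·m/s.
KE = p²/(2m) = (2.491 × 10⁻²⁴)² / (2 × 1.884 × 10⁻²⁸) = 1.647 × 10⁻²⁰ J = 0.103 eV.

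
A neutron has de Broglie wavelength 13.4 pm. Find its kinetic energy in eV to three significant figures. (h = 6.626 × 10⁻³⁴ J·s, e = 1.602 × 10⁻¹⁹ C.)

KE = 4.56 eV

p = h/λ = 6.626 × 10⁻³⁴ / 1.340 × 10⁻¹¹ = 4.945 × 10⁻²³ kg·m/s.
KE = p²/(2m) = (4.945 × 10⁻²³)² / (2 × 1.675 × 10⁻²⁷) = 7.299 × 10⁻¹⁹ J = 4.56 eV.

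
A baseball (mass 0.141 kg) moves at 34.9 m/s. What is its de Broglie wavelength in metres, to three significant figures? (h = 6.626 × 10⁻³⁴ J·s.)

p = mv = 0.141 × 34.9 = 4.921 kg·m/s.
λ = h/p = 6.626 × 10⁻³⁴ / 4.921 = 1.35 × 10⁻³⁴ m.

λ = 1.35 × 10⁻³⁴ m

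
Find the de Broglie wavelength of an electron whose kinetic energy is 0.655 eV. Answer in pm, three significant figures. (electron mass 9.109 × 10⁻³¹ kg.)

KE = 0.655 eV = 1.049 × 10⁻¹⁹ J.
p = √(2mKE) = √(2 × 9.109 × 10⁻³¹ × 1.049 × 10⁻¹⁹) = 4.372 × 10⁻²⁵ kg·m/s.
λ = h/p = 6.626 × 10⁻³⁴ / 4.372 × 10⁻²⁵ = 1.52 × 10⁻⁹ m = 1520 pm.

λ = 1520 pm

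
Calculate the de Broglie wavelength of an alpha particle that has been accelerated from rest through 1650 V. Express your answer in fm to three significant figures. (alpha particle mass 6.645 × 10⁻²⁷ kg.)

KE = 2eV = 2 × 1.602 × 10⁻¹⁹ × 1650 = 5.287 × 10⁻¹⁶ J.
p = √(2mKE) = √(2 × 6.645 × 10⁻²⁷ × 5.287 × 10⁻¹⁶) = 2.651 × 10⁻²¹ kg·m/s.
λ = h/p = 6.626 × 10⁻³⁴ / 2.651 × 10⁻²¹ = 2.50 × 10⁻¹³ m = 250 fm.

λ = 250 fm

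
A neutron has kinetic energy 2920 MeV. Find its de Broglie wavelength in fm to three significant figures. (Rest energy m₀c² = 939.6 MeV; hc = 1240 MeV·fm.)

Total energy E = KE + m₀c² = 2920 + 939.6 = 3859.6 MeV.
(pc)² = E² − (m₀c²)² = (3859.6)² − (939.6)² = 1.401 × 10⁷ MeV², so pc = 3743 MeV.
λ = hc/(pc) = 1240 MeV·fm / 3743 MeV = 0.331 fm.

λ = 0.331 fm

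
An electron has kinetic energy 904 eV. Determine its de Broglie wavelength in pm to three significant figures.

λ = 40.8 pm

KE = 904 eV = 1.448 × 10⁻¹⁶ J.
p = √(2mKE) = √(2 × 9.109 × 10⁻³¹ × 1.448 × 10⁻¹⁶) = 1.624 × 10⁻²³ kg·m/s.
λ = h/p = 6.626 × 10⁻³⁴ / 1.624 × 10⁻²³ = 4.08 × 10⁻¹¹ m = 40.8 pm.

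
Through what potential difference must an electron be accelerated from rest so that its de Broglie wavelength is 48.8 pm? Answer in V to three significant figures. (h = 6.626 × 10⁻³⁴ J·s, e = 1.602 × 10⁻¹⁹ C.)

V = 632 V

p = h/λ = 6.626 × 10⁻³⁴ / 4.880 × 10⁻¹¹ = 1.358 × 10⁻²³ kg·m/s.
KE = p²/(2m) = 1.012 × 10⁻¹⁶ J.
V = KE/e = 1.012 × 10⁻¹⁶ / (1.602 × 10⁻¹⁹) = 632 V.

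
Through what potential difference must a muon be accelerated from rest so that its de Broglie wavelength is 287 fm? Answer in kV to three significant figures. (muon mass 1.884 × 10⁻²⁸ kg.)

V = 88.3 kV

p = h/λ = 6.626 × 10⁻³⁴ / 2.870 × 10⁻¹³ = 2.309 × 10⁻²¹ kg·m/s.
KE = p²/(2m) = 1.415 × 10⁻¹⁴ J.
V = KE/e = 1.415 × 10⁻¹⁴ / (1.602 × 10⁻¹⁹) = 88.3 kV.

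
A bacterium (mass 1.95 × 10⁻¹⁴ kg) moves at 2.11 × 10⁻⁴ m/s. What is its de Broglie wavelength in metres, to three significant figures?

p = mv = 1.95 × 10⁻¹⁴ × 2.11 × 10⁻⁴ = 4.115 × 10⁻¹⁸ kg·m/s.
λ = h/p = 6.626 × 10⁻³⁴ / 4.115 × 10⁻¹⁸ = 1.61 × 10⁻¹⁶ m.

λ = 1.61 × 10⁻¹⁶ m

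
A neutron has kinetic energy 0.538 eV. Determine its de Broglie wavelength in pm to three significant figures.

λ = 39.0 pm

KE = 0.538 eV = 8.619 × 10⁻²⁰ J.
p = √(2mKE) = √(2 × 1.675 × 10⁻²⁷ × 8.619 × 10⁻²⁰) = 1.699 × 10⁻²³ kg·m/s.
λ = h/p = 6.626 × 10⁻³⁴ / 1.699 × 10⁻²³ = 3.90 × 10⁻¹¹ m = 39.0 pm.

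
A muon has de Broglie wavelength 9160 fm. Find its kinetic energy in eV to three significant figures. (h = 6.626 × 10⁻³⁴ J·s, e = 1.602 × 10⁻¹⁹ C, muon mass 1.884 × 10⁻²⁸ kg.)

p = h/λ = 6.626 × 10⁻³⁴ / 9.160 × 10⁻¹² = 7.234 × 10⁻²³ kg·m/s.
KE = p²/(2m) = (7.234 × 10⁻²³)² / (2 × 1.884 × 10⁻²⁸) = 1.389 × 10⁻¹⁷ J = 86.7 eV.

KE = 86.7 eV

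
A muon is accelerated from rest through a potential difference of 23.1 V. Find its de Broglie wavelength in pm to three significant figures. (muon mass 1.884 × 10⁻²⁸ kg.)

λ = 17.7 pm

KE = eV = 1.602 × 10⁻¹⁹ × 23.10 = 3.701 × 10⁻¹⁸ J.
p = √(2mKE) = √(2 × 1.884 × 10⁻²⁸ × 3.701 × 10⁻¹⁸) = 3.734 × 10⁻²³ kg·m/s.
λ = h/p = 6.626 × 10⁻³⁴ / 3.734 × 10⁻²³ = 1.77 × 10⁻¹¹ m = 17.7 pm.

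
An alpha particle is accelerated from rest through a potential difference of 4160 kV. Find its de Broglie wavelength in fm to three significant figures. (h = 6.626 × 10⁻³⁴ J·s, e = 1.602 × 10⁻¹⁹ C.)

KE = 2eV = 2 × 1.602 × 10⁻¹⁹ × 4.160 × 10⁶ = 1.333 × 10⁻¹² J.
p = √(2mKE) = √(2 × 6.645 × 10⁻²⁷ × 1.333 × 10⁻¹²) = 1.331 × 10⁻¹⁹ kg·m/s.
λ = h/p = 6.626 × 10⁻³⁴ / 1.331 × 10⁻¹⁹ = 4.98 × 10⁻¹⁵ m = 4.98 fm.

λ = 4.98 fm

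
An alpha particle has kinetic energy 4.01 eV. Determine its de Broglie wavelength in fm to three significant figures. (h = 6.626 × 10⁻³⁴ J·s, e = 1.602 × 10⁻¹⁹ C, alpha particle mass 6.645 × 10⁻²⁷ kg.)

λ = 7170 fm

KE = 4.01 eV = 6.424 × 10⁻¹⁹ J.
p = √(2mKE) = √(2 × 6.645 × 10⁻²⁷ × 6.424 × 10⁻¹⁹) = 9.240 × 10⁻²³ kg·m/s.
λ = h/p = 6.626 × 10⁻³⁴ / 9.240 × 10⁻²³ = 7.17 × 10⁻¹² m = 7170 fm.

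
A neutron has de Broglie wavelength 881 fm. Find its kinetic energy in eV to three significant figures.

KE = 1050 eV

p = h/λ = 6.626 × 10⁻³⁴ / 8.810 × 10⁻¹³ = 7.521 × 10⁻²² kg·m/s.
KE = p²/(2m) = (7.521 × 10⁻²²)² / (2 × 1.675 × 10⁻²⁷) = 1.689 × 10⁻¹⁶ J = 1050 eV.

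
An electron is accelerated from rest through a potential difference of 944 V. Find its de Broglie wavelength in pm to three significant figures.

λ = 39.9 pm

KE = eV = 1.602 × 10⁻¹⁹ × 944.0 = 1.512 × 10⁻¹⁶ J.
p = √(2mKE) = √(2 × 9.109 × 10⁻³¹ × 1.512 × 10⁻¹⁶) = 1.660 × 10⁻²³ kg·m/s.
λ = h/p = 6.626 × 10⁻³⁴ / 1.660 × 10⁻²³ = 3.99 × 10⁻¹¹ m = 39.9 pm.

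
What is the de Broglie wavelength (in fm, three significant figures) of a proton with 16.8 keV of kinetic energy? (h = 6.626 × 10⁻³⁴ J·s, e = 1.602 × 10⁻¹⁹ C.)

λ = 221 fm

KE = 16.8 keV = 2.691 × 10⁻¹⁵ J.
p = √(2mKE) = √(2 × 1.673 × 10⁻²⁷ × 2.691 × 10⁻¹⁵) = 3.001 × 10⁻²¹ kg·m/s.
λ = h/p = 6.626 × 10⁻³⁴ / 3.001 × 10⁻²¹ = 2.21 × 10⁻¹³ m = 221 fm.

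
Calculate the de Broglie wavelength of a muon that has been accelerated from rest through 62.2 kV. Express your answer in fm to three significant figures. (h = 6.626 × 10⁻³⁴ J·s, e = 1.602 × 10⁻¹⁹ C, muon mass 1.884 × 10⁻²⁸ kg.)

KE = eV = 1.602 × 10⁻¹⁹ × 6.220 × 10⁴ = 9.964 × 10⁻¹⁵ J.
p = √(2mKE) = √(2 × 1.884 × 10⁻²⁸ × 9.964 × 10⁻¹⁵) = 1.938 × 10⁻²¹ kg·m/s.
λ = h/p = 6.626 × 10⁻³⁴ / 1.938 × 10⁻²¹ = 3.42 × 10⁻¹³ m = 342 fm.

λ = 342 fm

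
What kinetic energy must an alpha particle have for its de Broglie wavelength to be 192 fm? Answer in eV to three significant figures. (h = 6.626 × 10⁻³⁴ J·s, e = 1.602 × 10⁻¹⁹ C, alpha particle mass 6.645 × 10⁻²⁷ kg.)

KE = 5590 eV

p = h/λ = 6.626 × 10⁻³⁴ / 1.920 × 10⁻¹³ = 3.451 × 10⁻²¹ kg·m/s.
KE = p²/(2m) = (3.451 × 10⁻²¹)² / (2 × 6.645 × 10⁻²⁷) = 8.961 × 10⁻¹⁶ J = 5590 eV.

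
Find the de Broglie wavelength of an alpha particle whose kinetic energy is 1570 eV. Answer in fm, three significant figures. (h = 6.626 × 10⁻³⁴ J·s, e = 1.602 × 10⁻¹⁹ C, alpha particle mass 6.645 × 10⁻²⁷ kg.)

λ = 362 fm

KE = 1570 eV = 2.515 × 10⁻¹⁶ J.
p = √(2mKE) = √(2 × 6.645 × 10⁻²⁷ × 2.515 × 10⁻¹⁶) = 1.828 × 10⁻²¹ kg·m/s.
λ = h/p = 6.626 × 10⁻³⁴ / 1.828 × 10⁻²¹ = 3.62 × 10⁻¹³ m = 362 fm.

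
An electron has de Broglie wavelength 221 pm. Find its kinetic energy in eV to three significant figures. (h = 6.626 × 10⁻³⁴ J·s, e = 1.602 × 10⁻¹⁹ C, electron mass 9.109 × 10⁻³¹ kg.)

p = h/λ = 6.626 × 10⁻³⁴ / 2.210 × 10⁻¹⁰ = 2.998 × 10⁻²⁴ kg·m/s.
KE = p²/(2m) = (2.998 × 10⁻²⁴)² / (2 × 9.109 × 10⁻³¹) = 4.934 × 10⁻¹⁸ J = 30.8 eV.

KE = 30.8 eV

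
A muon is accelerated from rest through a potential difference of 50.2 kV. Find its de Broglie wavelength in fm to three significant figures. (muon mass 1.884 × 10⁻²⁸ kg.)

KE = eV = 1.602 × 10⁻¹⁹ × 5.020 × 10⁴ = 8.042 × 10⁻¹⁵ J.
p = √(2mKE) = √(2 × 1.884 × 10⁻²⁸ × 8.042 × 10⁻¹⁵) = 1.741 × 10⁻²¹ kg·m/s.
λ = h/p = 6.626 × 10⁻³⁴ / 1.741 × 10⁻²¹ = 3.81 × 10⁻¹³ m = 381 fm.

λ = 381 fm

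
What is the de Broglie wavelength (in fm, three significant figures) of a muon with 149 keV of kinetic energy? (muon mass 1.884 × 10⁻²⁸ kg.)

λ = 221 fm

KE = 149 keV = 2.387 × 10⁻¹⁴ J.
p = √(2mKE) = √(2 × 1.884 × 10⁻²⁸ × 2.387 × 10⁻¹⁴) = 2.999 × 10⁻²¹ kg·m/s.
λ = h/p = 6.626 × 10⁻³⁴ / 2.999 × 10⁻²¹ = 2.21 × 10⁻¹³ m = 221 fm.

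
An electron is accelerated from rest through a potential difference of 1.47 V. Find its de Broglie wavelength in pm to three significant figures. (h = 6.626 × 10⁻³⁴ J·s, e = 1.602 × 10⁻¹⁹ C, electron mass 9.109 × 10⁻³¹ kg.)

λ = 1010 pm

KE = eV = 1.602 × 10⁻¹⁹ × 1.470 = 2.355 × 10⁻¹⁹ J.
p = √(2mKE) = √(2 × 9.109 × 10⁻³¹ × 2.355 × 10⁻¹⁹) = 6.550 × 10⁻²⁵ kg·m/s.
λ = h/p = 6.626 × 10⁻³⁴ / 6.550 × 10⁻²⁵ = 1.01 × 10⁻⁹ m = 1010 pm.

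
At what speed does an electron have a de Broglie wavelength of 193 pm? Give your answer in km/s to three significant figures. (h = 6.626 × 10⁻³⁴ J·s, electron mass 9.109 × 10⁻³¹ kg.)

p = h/λ = 6.626 × 10⁻³⁴ / 1.930 × 10⁻¹⁰ = 3.433 × 10⁻²⁴ kg·m/s.
v = p/m = 3.433 × 10⁻²⁴ / 9.109 × 10⁻³¹ = 3.77 × 10⁶ m/s = 3770 km/s.

v = 3770 km/s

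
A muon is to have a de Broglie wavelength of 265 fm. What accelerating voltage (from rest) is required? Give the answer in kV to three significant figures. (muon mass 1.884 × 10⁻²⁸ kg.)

p = h/λ = 6.626 × 10⁻³⁴ / 2.650 × 10⁻¹³ = 2.500 × 10⁻²¹ kg·m/s.
KE = p²/(2m) = 1.659 × 10⁻¹⁴ J.
V = KE/e = 1.659 × 10⁻¹⁴ / (1.602 × 10⁻¹⁹) = 104 kV.

V = 104 kV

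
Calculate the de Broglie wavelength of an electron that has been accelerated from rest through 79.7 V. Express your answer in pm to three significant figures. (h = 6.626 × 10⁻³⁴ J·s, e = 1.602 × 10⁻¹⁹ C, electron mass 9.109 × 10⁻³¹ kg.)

λ = 137 pm

KE = eV = 1.602 × 10⁻¹⁹ × 79.70 = 1.277 × 10⁻¹⁷ J.
p = √(2mKE) = √(2 × 9.109 × 10⁻³¹ × 1.277 × 10⁻¹⁷) = 4.823 × 10⁻²⁴ kg·m/s.
λ = h/p = 6.626 × 10⁻³⁴ / 4.823 × 10⁻²⁴ = 1.37 × 10⁻¹⁰ m = 137 pm.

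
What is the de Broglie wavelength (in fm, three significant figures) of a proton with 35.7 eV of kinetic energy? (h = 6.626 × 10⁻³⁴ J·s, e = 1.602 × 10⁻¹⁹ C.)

λ = 4790 fm

KE = 35.7 eV = 5.719 × 10⁻¹⁸ J.
p = √(2mKE) = √(2 × 1.673 × 10⁻²⁷ × 5.719 × 10⁻¹⁸) = 1.383 × 10⁻²² kg·m/s.
λ = h/p = 6.626 × 10⁻³⁴ / 1.383 × 10⁻²² = 4.79 × 10⁻¹² m = 4790 fm.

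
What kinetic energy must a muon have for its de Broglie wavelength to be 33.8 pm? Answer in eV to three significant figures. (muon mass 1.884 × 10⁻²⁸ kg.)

KE = 6.37 eV

p = h/λ = 6.626 × 10⁻³⁴ / 3.380 × 10⁻¹¹ = 1.960 × 10⁻²³ kg·m/s.
KE = p²/(2m) = (1.960 × 10⁻²³)² / (2 × 1.884 × 10⁻²⁸) = 1.020 × 10⁻¹⁸ J = 6.37 eV.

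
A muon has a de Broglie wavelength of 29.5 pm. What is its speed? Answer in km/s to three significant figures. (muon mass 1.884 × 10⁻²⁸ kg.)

v = 119 km/s

p = h/λ = 6.626 × 10⁻³⁴ / 2.950 × 10⁻¹¹ = 2.246 × 10⁻²³ kg·m/s.
v = p/m = 2.246 × 10⁻²³ / 1.884 × 10⁻²⁸ = 1.19 × 10⁵ m/s = 119 km/s.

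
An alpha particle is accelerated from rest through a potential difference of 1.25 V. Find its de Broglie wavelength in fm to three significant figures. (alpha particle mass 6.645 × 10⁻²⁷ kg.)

KE = 2eV = 2 × 1.602 × 10⁻¹⁹ × 1.250 = 4.005 × 10⁻¹⁹ J.
p = √(2mKE) = √(2 × 6.645 × 10⁻²⁷ × 4.005 × 10⁻¹⁹) = 7.296 × 10⁻²³ kg·m/s.
λ = h/p = 6.626 × 10⁻³⁴ / 7.296 × 10⁻²³ = 9.08 × 10⁻¹² m = 9080 fm.

λ = 9080 fm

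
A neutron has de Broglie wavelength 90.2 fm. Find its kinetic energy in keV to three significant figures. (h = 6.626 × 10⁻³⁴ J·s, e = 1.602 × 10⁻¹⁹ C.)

p = h/λ = 6.626 × 10⁻³⁴ / 9.020 × 10⁻¹⁴ = 7.346 × 10⁻²¹ kg·m/s.
KE = p²/(2m) = (7.346 × 10⁻²¹)² / (2 × 1.675 × 10⁻²⁷) = 1.611 × 10⁻¹⁴ J = 101 keV.

KE = 101 keV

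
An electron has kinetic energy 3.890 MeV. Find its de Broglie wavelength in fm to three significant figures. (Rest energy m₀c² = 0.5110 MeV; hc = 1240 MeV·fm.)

λ = 284 fm

Total energy E = KE + m₀c² = 3.890 + 0.5110 = 4.4010 MeV.
(pc)² = E² − (m₀c²)² = (4.4010)² − (0.5110)² = 19.11 MeV², so pc = 4.371 MeV.
λ = hc/(pc) = 1240 MeV·fm / 4.371 MeV = 284 fm.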